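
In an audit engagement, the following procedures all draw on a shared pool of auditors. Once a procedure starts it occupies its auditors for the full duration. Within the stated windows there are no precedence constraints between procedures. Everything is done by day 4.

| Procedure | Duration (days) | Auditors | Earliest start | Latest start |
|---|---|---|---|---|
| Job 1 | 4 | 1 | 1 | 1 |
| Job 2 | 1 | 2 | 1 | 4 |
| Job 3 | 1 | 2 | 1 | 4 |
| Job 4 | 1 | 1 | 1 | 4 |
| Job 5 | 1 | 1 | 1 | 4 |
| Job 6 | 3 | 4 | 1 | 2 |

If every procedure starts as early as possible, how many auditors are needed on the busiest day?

Early-start schedule: Job 1@1, Job 2@1, Job 3@1, Job 4@1, Job 5@1, Job 6@1.
Load per day: day 1: 11, day 2: 5, day 3: 5, day 4: 1.
Peak is 11.

11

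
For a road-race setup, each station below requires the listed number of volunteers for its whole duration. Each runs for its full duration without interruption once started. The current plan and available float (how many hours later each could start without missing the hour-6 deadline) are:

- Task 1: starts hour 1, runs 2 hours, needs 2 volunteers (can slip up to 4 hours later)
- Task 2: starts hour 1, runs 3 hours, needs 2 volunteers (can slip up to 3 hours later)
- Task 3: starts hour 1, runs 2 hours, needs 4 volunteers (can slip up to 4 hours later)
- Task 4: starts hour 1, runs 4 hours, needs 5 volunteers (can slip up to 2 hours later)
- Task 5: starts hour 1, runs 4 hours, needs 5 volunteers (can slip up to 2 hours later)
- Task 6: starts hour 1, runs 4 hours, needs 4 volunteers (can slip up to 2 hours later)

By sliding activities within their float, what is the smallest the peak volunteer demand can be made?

16

Early-start (Task 1@1, Task 2@1, Task 3@1, Task 4@1, Task 5@1, Task 6@1) gives peak 22: h1:22  h2:22  h3:16  h4:14  h5:0  h6:0.
Shift Task 5→3, Task 6→3.
Schedule Task 1@1, Task 2@1, Task 3@1, Task 4@1, Task 5@3, Task 6@3: h1:13  h2:13  h3:16  h4:14  h5:9  h6:9 — peak 16.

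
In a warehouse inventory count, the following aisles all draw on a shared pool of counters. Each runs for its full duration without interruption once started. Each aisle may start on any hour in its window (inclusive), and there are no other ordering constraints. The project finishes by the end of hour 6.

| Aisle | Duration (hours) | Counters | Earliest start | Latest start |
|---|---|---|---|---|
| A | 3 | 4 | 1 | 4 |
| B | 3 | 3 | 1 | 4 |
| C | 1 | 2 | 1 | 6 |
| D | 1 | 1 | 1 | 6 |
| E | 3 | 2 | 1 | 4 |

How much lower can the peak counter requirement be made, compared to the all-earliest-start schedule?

6

Early-start peak: h1:12  h2:9  h3:9  h4:0  h5:0  h6:0 ⇒ 12.
Leveled (A@1, B@4, C@1, D@2, E@3): h1:6  h2:5  h3:6  h4:5  h5:5  h6:3 ⇒ 6.
Reduction 12 − 6 = 6.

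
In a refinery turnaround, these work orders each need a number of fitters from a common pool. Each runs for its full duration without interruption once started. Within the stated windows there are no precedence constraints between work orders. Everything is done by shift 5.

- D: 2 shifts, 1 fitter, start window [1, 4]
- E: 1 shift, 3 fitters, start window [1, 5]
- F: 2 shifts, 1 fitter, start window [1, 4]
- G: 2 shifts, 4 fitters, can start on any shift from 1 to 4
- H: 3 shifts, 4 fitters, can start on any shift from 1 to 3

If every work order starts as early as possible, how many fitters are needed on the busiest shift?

Early-start schedule: D@1, E@1, F@1, G@1, H@1.
Load per shift: shift 1: 13, shift 2: 10, shift 3: 4, shift 4: 0, shift 5: 0.
Peak is 13.

13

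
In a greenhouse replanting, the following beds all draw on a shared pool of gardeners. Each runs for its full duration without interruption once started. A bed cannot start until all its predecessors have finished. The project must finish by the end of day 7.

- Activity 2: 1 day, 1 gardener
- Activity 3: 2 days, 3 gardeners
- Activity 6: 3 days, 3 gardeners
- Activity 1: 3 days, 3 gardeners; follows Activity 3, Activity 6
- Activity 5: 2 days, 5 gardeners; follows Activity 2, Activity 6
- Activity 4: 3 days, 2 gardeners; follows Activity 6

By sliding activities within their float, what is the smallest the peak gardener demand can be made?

10

Schedule Activity 2@1, Activity 3@1, Activity 6@1, Activity 1@4, Activity 5@4, Activity 4@4: d1:7  d2:6  d3:3  d4:10  d5:10  d6:5  d7:0 — peak 10.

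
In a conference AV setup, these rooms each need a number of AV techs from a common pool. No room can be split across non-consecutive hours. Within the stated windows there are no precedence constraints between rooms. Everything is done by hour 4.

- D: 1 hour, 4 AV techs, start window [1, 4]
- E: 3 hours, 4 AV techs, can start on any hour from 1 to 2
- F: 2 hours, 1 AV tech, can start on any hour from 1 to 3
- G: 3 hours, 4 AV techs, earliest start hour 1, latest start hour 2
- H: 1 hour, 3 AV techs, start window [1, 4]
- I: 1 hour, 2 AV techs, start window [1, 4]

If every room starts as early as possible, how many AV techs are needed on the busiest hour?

Early-start schedule: D@1, E@1, F@1, G@1, H@1, I@1.
Load per hour: hour 1: 18, hour 2: 9, hour 3: 8, hour 4: 0.
Peak is 18.

18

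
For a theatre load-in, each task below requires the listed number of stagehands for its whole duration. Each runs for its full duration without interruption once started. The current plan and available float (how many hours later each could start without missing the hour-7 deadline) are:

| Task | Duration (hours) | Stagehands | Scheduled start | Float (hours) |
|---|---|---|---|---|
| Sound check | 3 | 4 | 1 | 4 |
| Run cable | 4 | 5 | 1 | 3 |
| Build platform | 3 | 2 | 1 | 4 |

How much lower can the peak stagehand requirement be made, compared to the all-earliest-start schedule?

5

Early-start peak: h1:11  h2:11  h3:11  h4:5  h5:0  h6:0  h7:0 ⇒ 11.
Leveled (Sound check@1, Run cable@4, Build platform@1): h1:6  h2:6  h3:6  h4:5  h5:5  h6:5  h7:5 ⇒ 6.
Reduction 11 − 6 = 5.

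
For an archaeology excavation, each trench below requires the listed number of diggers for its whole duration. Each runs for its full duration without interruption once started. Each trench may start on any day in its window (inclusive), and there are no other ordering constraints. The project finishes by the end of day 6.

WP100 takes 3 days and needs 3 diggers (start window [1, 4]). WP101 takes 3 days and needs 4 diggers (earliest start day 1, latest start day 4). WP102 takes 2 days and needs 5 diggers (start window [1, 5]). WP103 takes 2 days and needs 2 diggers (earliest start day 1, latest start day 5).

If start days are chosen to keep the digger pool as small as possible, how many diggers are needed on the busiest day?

7

Early-start (WP100@1, WP101@1, WP102@1, WP103@1) gives peak 14: d1:14  d2:14  d3:7  d4:0  d5:0  d6:0.
Shift WP102→4, WP103→4.
Schedule WP100@1, WP101@1, WP102@4, WP103@4: d1:7  d2:7  d3:7  d4:7  d5:7  d6:0 — peak 7.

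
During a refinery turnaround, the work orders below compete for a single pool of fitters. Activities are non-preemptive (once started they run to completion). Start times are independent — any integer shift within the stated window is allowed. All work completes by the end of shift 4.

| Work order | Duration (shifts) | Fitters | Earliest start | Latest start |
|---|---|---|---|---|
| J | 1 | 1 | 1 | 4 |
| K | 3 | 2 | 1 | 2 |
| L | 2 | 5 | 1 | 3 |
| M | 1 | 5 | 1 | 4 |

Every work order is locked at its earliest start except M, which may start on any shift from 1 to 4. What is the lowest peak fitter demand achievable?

8

M@1: s1:13  s2:7  s3:2  s4:0 → peak 13
M@2: s1:8  s2:12  s3:2  s4:0 → peak 12
M@3: s1:8  s2:7  s3:7  s4:0 → peak 8
M@4: s1:8  s2:7  s3:2  s4:5 → peak 8
Best is M@3, peak 8.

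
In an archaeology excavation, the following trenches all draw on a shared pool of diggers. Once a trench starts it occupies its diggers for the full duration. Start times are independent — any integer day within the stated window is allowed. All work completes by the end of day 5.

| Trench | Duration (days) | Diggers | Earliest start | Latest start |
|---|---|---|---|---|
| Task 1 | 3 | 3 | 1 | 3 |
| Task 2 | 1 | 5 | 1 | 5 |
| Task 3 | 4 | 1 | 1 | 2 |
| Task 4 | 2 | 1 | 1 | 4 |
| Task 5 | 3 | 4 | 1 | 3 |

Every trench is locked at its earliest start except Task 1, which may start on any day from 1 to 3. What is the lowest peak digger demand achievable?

Task 1@1: d1:14  d2:9  d3:8  d4:1  d5:0 → peak 14
Task 1@2: d1:11  d2:9  d3:8  d4:4  d5:0 → peak 11
Task 1@3: d1:11  d2:6  d3:8  d4:4  d5:3 → peak 11
Best is Task 1@2, peak 11.

11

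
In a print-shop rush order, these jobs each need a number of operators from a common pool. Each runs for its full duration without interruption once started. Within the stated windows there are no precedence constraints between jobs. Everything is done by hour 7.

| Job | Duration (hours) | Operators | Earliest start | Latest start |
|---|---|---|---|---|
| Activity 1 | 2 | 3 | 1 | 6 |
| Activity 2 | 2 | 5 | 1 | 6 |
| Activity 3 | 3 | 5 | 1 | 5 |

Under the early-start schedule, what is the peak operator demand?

13

Early-start schedule: Activity 1@1, Activity 2@1, Activity 3@1.
Load per hour: hour 1: 13, hour 2: 13, hour 3: 5, hour 4: 0, hour 5: 0, hour 6: 0, hour 7: 0.
Peak is 13.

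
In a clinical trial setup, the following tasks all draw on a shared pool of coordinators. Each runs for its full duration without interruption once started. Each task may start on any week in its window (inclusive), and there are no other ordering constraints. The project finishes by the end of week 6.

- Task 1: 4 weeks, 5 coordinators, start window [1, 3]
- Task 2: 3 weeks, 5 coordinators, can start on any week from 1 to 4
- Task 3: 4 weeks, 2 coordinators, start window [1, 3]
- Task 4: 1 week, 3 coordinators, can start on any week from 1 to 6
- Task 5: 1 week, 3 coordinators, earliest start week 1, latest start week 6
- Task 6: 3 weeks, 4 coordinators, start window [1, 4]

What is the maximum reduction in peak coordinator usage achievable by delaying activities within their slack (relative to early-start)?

10

Early-start peak: w1:22  w2:16  w3:16  w4:7  w5:0  w6:0 ⇒ 22.
Leveled (Task 1@1, Task 2@1, Task 3@1, Task 4@5, Task 5@5, Task 6@4): w1:12  w2:12  w3:12  w4:11  w5:10  w6:4 ⇒ 12.
Reduction 22 − 12 = 10.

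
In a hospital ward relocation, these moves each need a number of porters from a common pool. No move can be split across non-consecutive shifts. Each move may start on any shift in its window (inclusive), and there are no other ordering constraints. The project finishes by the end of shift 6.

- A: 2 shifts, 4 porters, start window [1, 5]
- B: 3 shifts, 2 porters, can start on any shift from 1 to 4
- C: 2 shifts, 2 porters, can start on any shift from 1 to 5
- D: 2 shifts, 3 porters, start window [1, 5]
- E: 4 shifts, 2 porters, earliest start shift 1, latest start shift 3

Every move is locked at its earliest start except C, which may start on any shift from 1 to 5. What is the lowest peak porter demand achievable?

11

C@1: s1:13  s2:13  s3:4  s4:2  s5:0  s6:0 → peak 13
C@2: s1:11  s2:13  s3:6  s4:2  s5:0  s6:0 → peak 13
C@3: s1:11  s2:11  s3:6  s4:4  s5:0  s6:0 → peak 11
C@4: s1:11  s2:11  s3:4  s4:4  s5:2  s6:0 → peak 11
C@5: s1:11  s2:11  s3:4  s4:2  s5:2  s6:2 → peak 11
Best is C@3, peak 11.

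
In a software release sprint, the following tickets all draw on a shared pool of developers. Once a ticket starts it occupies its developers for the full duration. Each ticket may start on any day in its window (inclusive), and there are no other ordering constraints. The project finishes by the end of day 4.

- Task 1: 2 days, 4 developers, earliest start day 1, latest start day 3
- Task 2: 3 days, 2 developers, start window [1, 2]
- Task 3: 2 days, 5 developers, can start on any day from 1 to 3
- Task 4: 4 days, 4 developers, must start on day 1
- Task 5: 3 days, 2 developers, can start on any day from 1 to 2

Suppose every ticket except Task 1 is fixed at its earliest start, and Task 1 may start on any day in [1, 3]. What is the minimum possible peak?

Task 1@1: d1:17  d2:17  d3:8  d4:4 → peak 17
Task 1@2: d1:13  d2:17  d3:12  d4:4 → peak 17
Task 1@3: d1:13  d2:13  d3:12  d4:8 → peak 13
Best is Task 1@3, peak 13.

13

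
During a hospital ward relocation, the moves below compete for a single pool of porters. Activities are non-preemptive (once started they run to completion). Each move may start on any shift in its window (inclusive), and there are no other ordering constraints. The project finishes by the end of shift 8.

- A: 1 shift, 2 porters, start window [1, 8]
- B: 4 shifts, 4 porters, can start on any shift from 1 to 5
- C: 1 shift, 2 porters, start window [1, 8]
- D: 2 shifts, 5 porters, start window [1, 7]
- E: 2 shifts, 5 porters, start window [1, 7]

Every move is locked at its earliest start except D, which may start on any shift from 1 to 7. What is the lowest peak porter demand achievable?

D@1: s1:18  s2:14  s3:4  s4:4  s5:0  s6:0  s7:0  s8:0 → peak 18
D@2: s1:13  s2:14  s3:9  s4:4  s5:0  s6:0  s7:0  s8:0 → peak 14
D@3: s1:13  s2:9  s3:9  s4:9  s5:0  s6:0  s7:0  s8:0 → peak 13
D@4: s1:13  s2:9  s3:4  s4:9  s5:5  s6:0  s7:0  s8:0 → peak 13
D@5: s1:13  s2:9  s3:4  s4:4  s5:5  s6:5  s7:0  s8:0 → peak 13
D@6: s1:13  s2:9  s3:4  s4:4  s5:0  s6:5  s7:5  s8:0 → peak 13
D@7: s1:13  s2:9  s3:4  s4:4  s5:0  s6:0  s7:5  s8:5 → peak 13
Best is D@3, peak 13.

13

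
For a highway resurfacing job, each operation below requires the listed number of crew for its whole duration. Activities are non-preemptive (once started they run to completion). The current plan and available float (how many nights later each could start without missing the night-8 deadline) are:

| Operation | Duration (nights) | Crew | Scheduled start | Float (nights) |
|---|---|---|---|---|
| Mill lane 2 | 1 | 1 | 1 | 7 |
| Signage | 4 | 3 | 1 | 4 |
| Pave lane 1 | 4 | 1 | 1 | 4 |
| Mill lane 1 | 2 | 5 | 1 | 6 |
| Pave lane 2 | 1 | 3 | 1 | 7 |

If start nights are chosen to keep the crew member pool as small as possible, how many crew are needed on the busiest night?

Early-start (Mill lane 2@1, Signage@1, Pave lane 1@1, Mill lane 1@1, Pave lane 2@1) gives peak 13: n1:13  n2:9  n3:4  n4:4  n5:0  n6:0  n7:0  n8:0.
Shift Mill lane 1→5, Pave lane 2→7.
Schedule Mill lane 2@1, Signage@1, Pave lane 1@1, Mill lane 1@5, Pave lane 2@7: n1:5  n2:4  n3:4  n4:4  n5:5  n6:5  n7:3  n8:0 — peak 5.

5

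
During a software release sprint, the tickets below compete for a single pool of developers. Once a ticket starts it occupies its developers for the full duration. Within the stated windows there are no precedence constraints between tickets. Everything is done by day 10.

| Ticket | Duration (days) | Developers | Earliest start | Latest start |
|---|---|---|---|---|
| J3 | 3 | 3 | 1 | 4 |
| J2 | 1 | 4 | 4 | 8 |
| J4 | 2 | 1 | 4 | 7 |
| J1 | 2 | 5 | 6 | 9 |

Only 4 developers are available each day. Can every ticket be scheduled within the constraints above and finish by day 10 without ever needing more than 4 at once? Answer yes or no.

The minimum achievable peak is 5; 4 < 5, so no feasible schedule stays within the cap.

no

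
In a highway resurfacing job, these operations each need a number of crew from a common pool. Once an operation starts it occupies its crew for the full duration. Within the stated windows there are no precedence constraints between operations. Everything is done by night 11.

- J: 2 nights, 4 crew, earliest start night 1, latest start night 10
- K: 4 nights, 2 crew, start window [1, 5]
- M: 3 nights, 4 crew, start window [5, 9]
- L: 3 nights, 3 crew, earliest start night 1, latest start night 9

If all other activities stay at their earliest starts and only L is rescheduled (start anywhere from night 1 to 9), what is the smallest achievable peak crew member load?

L@1: n1:9  n2:9  n3:5  n4:2  n5:4  n6:4  n7:4  n8:0  n9:0  n10:0  n11:0 → peak 9
L@2: n1:6  n2:9  n3:5  n4:5  n5:4  n6:4  n7:4  n8:0  n9:0  n10:0  n11:0 → peak 9
L@3: n1:6  n2:6  n3:5  n4:5  n5:7  n6:4  n7:4  n8:0  n9:0  n10:0  n11:0 → peak 7
L@4: n1:6  n2:6  n3:2  n4:5  n5:7  n6:7  n7:4  n8:0  n9:0  n10:0  n11:0 → peak 7
L@5: n1:6  n2:6  n3:2  n4:2  n5:7  n6:7  n7:7  n8:0  n9:0  n10:0  n11:0 → peak 7
L@6: n1:6  n2:6  n3:2  n4:2  n5:4  n6:7  n7:7  n8:3  n9:0  n10:0  n11:0 → peak 7
L@7: n1:6  n2:6  n3:2  n4:2  n5:4  n6:4  n7:7  n8:3  n9:3  n10:0  n11:0 → peak 7
L@8: n1:6  n2:6  n3:2  n4:2  n5:4  n6:4  n7:4  n8:3  n9:3  n10:3  n11:0 → peak 6
L@9: n1:6  n2:6  n3:2  n4:2  n5:4  n6:4  n7:4  n8:0  n9:3  n10:3  n11:3 → peak 6
Best is L@8, peak 6.

6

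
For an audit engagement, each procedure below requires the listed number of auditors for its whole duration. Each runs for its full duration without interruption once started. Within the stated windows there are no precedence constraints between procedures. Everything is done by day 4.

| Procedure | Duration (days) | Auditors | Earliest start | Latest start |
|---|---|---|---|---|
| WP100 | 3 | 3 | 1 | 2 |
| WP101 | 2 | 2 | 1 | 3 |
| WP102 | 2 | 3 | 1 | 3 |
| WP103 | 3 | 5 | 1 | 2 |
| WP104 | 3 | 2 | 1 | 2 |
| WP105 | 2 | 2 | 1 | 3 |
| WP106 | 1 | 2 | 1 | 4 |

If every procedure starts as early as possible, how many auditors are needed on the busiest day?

Early-start schedule: WP100@1, WP101@1, WP102@1, WP103@1, WP104@1, WP105@1, WP106@1.
Load per day: day 1: 19, day 2: 17, day 3: 10, day 4: 0.
Peak is 19.

19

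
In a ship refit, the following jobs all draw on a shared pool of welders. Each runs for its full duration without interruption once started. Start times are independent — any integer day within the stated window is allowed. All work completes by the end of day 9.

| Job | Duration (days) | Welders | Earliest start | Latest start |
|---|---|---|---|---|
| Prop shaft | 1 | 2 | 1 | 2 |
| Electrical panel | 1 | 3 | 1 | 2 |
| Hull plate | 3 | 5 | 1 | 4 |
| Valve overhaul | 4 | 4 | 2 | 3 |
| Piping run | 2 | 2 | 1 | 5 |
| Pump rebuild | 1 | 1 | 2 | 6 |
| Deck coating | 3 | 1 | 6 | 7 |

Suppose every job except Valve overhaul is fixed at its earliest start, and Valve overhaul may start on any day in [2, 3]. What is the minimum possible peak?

Valve overhaul@2: d1:12  d2:12  d3:9  d4:4  d5:4  d6:1  d7:1  d8:1  d9:0 → peak 12
Valve overhaul@3: d1:12  d2:8  d3:9  d4:4  d5:4  d6:5  d7:1  d8:1  d9:0 → peak 12
Best is Valve overhaul@2, peak 12.

12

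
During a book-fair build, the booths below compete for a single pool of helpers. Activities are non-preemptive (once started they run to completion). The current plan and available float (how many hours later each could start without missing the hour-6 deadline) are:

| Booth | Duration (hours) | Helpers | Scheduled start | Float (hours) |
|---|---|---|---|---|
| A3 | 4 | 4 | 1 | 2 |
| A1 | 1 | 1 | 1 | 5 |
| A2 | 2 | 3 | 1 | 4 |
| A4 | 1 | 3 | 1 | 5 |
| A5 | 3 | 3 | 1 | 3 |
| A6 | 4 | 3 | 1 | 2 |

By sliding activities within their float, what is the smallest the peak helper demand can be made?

10

Early-start (A3@1, A1@1, A2@1, A4@1, A5@1, A6@1) gives peak 17: h1:17  h2:13  h3:10  h4:7  h5:0  h6:0.
Shift A4→2, A5→3, A6→3.
Schedule A3@1, A1@1, A2@1, A4@2, A5@3, A6@3: h1:8  h2:10  h3:10  h4:10  h5:6  h6:3 — peak 10.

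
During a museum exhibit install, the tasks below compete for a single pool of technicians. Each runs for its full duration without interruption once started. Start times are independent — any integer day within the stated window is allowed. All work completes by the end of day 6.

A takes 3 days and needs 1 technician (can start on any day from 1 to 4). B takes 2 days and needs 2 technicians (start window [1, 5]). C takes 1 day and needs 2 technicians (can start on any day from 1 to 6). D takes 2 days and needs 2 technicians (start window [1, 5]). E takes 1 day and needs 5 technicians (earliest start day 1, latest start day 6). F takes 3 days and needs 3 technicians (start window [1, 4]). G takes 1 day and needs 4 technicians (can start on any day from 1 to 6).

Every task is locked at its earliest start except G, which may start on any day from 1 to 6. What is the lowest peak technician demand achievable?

G@1: d1:19  d2:8  d3:4  d4:0  d5:0  d6:0 → peak 19
G@2: d1:15  d2:12  d3:4  d4:0  d5:0  d6:0 → peak 15
G@3: d1:15  d2:8  d3:8  d4:0  d5:0  d6:0 → peak 15
G@4: d1:15  d2:8  d3:4  d4:4  d5:0  d6:0 → peak 15
G@5: d1:15  d2:8  d3:4  d4:0  d5:4  d6:0 → peak 15
G@6: d1:15  d2:8  d3:4  d4:0  d5:0  d6:4 → peak 15
Best is G@2, peak 15.

15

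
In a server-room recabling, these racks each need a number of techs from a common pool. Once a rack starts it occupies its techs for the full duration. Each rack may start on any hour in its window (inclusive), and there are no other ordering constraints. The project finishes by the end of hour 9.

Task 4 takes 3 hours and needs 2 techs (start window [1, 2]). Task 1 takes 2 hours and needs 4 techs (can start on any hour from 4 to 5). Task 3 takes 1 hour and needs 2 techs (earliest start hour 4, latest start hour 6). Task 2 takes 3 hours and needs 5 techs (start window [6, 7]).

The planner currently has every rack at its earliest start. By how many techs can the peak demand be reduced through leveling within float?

Early-start peak: h1:2  h2:2  h3:2  h4:6  h5:4  h6:5  h7:5  h8:5  h9:0 ⇒ 6.
Leveled (Task 4@1, Task 1@4, Task 3@6, Task 2@7): h1:2  h2:2  h3:2  h4:4  h5:4  h6:2  h7:5  h8:5  h9:5 ⇒ 5.
Reduction 6 − 5 = 1.

1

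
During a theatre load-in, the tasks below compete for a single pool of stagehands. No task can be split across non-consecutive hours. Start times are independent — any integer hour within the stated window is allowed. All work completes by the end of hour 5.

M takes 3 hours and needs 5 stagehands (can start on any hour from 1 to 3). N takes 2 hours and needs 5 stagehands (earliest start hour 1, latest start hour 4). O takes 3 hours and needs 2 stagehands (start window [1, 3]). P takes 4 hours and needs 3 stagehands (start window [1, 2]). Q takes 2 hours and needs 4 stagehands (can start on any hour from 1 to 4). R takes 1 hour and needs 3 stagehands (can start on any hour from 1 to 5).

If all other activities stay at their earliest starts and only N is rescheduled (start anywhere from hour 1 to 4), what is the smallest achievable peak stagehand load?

17

N@1: h1:22  h2:19  h3:10  h4:3  h5:0 → peak 22
N@2: h1:17  h2:19  h3:15  h4:3  h5:0 → peak 19
N@3: h1:17  h2:14  h3:15  h4:8  h5:0 → peak 17
N@4: h1:17  h2:14  h3:10  h4:8  h5:5 → peak 17
Best is N@3, peak 17.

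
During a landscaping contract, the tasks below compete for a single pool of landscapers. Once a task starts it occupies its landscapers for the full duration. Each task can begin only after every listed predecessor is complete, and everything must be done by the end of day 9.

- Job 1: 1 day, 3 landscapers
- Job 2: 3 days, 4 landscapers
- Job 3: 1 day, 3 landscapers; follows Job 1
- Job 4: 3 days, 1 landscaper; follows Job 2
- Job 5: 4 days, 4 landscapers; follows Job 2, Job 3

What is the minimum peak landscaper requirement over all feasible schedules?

5

Early-start (Job 1@1, Job 2@1, Job 3@2, Job 4@4, Job 5@4) gives peak 7: d1:7  d2:7  d3:4  d4:5  d5:5  d6:5  d7:4  d8:0  d9:0.
Shift Job 2→2, Job 3→5, Job 4→5, Job 5→6.
Schedule Job 1@1, Job 2@2, Job 3@5, Job 4@5, Job 5@6: d1:3  d2:4  d3:4  d4:4  d5:4  d6:5  d7:5  d8:4  d9:4 — peak 5.
Total landscaper-days = 37 over 9 days ⇒ peak ≥ ⌈37/9⌉ = 5, so 5 is optimal.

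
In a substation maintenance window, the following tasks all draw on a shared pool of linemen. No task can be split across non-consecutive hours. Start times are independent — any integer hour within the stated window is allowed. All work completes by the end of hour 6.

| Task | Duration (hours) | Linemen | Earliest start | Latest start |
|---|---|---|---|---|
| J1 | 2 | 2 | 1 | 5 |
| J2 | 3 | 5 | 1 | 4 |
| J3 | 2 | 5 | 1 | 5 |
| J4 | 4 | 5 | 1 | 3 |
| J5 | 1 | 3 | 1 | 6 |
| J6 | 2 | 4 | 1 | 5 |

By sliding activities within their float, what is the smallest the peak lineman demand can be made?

Early-start (J1@1, J2@1, J3@1, J4@1, J5@1, J6@1) gives peak 24: h1:24  h2:21  h3:10  h4:5  h5:0  h6:0.
Shift J3→4, J4→3, J5→6.
Schedule J1@1, J2@1, J3@4, J4@3, J5@6, J6@1: h1:11  h2:11  h3:10  h4:10  h5:10  h6:8 — peak 11.

11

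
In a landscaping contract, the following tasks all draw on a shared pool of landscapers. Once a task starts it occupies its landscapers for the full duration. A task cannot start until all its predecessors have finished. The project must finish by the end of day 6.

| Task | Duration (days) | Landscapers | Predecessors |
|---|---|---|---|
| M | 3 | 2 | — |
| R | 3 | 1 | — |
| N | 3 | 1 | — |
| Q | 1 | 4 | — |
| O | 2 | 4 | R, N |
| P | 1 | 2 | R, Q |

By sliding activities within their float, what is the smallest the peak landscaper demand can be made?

5

Early-start (M@1, R@1, N@1, Q@1, O@4, P@4) gives peak 8: d1:8  d2:4  d3:4  d4:6  d5:4  d6:0.
Shift M→2, N→2, O→5.
Schedule M@2, R@1, N@2, Q@1, O@5, P@4: d1:5  d2:4  d3:4  d4:5  d5:4  d6:4 — peak 5.
Total landscaper-days = 26 over 6 days ⇒ peak ≥ ⌈26/6⌉ = 5, so 5 is optimal.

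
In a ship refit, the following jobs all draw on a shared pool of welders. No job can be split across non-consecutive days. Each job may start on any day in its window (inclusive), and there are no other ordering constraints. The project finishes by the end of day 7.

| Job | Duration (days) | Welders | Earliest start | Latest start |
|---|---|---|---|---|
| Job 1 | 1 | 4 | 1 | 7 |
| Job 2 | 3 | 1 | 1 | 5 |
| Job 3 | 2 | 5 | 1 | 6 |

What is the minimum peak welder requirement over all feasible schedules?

Early-start (Job 1@1, Job 2@1, Job 3@1) gives peak 10: d1:10  d2:6  d3:1  d4:0  d5:0  d6:0  d7:0.
Shift Job 3→4.
Schedule Job 1@1, Job 2@1, Job 3@4: d1:5  d2:1  d3:1  d4:5  d5:5  d6:0  d7:0 — peak 5.

5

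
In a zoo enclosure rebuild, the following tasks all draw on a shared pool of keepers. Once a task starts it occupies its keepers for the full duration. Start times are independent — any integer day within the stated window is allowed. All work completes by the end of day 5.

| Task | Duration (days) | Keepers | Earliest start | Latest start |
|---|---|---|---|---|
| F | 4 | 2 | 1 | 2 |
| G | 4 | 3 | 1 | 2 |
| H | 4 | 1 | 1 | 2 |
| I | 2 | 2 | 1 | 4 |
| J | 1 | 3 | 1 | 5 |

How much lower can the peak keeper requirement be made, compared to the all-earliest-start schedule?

Early-start peak: d1:11  d2:8  d3:6  d4:6  d5:0 ⇒ 11.
Leveled (F@1, G@1, H@1, I@1, J@5): d1:8  d2:8  d3:6  d4:6  d5:3 ⇒ 8.
Reduction 11 − 8 = 3.

3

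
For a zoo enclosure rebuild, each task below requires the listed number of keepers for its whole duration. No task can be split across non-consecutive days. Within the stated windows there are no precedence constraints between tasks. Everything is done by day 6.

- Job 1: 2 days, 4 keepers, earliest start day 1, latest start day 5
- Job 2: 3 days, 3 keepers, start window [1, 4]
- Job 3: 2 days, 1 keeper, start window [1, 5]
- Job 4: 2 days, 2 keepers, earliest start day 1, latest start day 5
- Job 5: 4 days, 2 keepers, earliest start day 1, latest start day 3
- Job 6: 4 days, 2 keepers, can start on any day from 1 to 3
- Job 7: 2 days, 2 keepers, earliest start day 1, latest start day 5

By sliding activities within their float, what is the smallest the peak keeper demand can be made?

8

Early-start (Job 1@1, Job 2@1, Job 3@1, Job 4@1, Job 5@1, Job 6@1, Job 7@1) gives peak 16: d1:16  d2:16  d3:7  d4:4  d5:0  d6:0.
Shift Job 4→4, Job 5→3, Job 6→3, Job 7→4.
Schedule Job 1@1, Job 2@1, Job 3@1, Job 4@4, Job 5@3, Job 6@3, Job 7@4: d1:8  d2:8  d3:7  d4:8  d5:8  d6:4 — peak 8.
Total keeper-days = 43 over 6 days ⇒ peak ≥ ⌈43/6⌉ = 8, so 8 is optimal.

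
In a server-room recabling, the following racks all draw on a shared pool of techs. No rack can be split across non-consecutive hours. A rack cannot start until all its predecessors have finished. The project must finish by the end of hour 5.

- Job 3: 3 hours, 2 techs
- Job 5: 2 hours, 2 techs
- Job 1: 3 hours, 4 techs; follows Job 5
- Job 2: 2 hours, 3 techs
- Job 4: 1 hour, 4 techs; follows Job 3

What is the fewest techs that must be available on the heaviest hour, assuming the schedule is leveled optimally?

8

Schedule Job 3@1, Job 5@1, Job 1@3, Job 2@1, Job 4@4: h1:7  h2:7  h3:6  h4:8  h5:4 — peak 8.
No arrangement of the 12 feasible schedules does better.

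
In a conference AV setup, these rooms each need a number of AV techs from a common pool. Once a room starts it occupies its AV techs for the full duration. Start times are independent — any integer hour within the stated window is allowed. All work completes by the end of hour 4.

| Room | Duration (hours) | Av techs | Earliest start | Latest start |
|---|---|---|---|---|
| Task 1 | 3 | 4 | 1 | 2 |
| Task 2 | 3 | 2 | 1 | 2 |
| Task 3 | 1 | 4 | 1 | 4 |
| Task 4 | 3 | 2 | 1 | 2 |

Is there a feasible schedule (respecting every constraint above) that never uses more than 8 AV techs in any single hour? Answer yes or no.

yes

Schedule Task 1@1, Task 2@1, Task 3@4, Task 4@1: h1:8  h2:8  h3:8  h4:4 — peak 8 ≤ 8.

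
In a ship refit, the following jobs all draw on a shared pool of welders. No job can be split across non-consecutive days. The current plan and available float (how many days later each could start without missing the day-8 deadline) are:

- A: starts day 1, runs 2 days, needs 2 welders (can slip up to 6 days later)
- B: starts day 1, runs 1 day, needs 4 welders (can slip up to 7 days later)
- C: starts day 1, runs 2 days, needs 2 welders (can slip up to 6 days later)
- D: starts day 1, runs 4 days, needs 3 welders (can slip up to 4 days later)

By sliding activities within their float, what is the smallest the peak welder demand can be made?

4

Early-start (A@1, B@1, C@1, D@1) gives peak 11: d1:11  d2:7  d3:3  d4:3  d5:0  d6:0  d7:0  d8:0.
Shift B→3, D→4.
Schedule A@1, B@3, C@1, D@4: d1:4  d2:4  d3:4  d4:3  d5:3  d6:3  d7:3  d8:0 — peak 4.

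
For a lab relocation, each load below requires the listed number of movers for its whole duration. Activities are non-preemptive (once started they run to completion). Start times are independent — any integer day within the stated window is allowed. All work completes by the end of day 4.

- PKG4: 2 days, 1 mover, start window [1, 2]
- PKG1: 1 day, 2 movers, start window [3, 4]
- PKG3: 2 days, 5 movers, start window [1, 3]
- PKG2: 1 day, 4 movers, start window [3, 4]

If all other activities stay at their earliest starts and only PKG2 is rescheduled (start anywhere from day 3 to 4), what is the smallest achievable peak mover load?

PKG2@3: d1:6  d2:6  d3:6  d4:0 → peak 6
PKG2@4: d1:6  d2:6  d3:2  d4:4 → peak 6
Best is PKG2@3, peak 6.

6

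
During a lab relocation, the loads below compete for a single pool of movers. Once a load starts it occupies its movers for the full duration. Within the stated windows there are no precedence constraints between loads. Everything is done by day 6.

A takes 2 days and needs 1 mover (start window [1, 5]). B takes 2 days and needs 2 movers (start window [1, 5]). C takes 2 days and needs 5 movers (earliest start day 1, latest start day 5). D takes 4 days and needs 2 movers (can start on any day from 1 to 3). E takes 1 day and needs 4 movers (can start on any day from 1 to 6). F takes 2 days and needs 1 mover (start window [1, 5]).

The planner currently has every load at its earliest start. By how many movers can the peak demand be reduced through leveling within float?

9

Early-start peak: d1:15  d2:11  d3:2  d4:2  d5:0  d6:0 ⇒ 15.
Leveled (A@1, B@1, C@5, D@1, E@3, F@1): d1:6  d2:6  d3:6  d4:2  d5:5  d6:5 ⇒ 6.
Reduction 15 − 6 = 9.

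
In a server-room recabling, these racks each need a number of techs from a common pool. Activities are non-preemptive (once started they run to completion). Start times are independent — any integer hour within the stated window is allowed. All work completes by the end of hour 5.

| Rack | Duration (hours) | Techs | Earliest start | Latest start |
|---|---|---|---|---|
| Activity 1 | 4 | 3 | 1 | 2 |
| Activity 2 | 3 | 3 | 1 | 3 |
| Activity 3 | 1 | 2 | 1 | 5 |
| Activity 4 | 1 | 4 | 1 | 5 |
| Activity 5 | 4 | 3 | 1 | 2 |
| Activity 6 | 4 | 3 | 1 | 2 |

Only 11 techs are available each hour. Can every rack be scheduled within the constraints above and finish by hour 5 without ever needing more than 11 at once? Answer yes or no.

The minimum achievable peak is 12; 11 < 12, so no feasible schedule stays within the cap.

no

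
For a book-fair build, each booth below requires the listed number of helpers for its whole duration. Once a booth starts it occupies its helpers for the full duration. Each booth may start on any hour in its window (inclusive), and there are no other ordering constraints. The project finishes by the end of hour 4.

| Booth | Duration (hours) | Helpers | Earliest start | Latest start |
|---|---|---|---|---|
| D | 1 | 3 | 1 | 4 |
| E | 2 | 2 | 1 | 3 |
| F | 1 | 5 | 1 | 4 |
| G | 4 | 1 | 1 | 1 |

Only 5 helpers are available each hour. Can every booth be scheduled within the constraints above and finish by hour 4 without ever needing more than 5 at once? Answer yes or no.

no

The minimum achievable peak is 6; 5 < 6, so no feasible schedule stays within the cap.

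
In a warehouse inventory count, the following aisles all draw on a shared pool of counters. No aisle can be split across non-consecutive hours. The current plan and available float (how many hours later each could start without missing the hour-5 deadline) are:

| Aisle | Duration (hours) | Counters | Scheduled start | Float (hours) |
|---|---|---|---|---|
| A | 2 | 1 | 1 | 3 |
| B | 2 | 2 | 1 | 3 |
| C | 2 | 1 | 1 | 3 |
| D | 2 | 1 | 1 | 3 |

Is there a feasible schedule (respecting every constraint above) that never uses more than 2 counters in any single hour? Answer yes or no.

The minimum achievable peak is 3; 2 < 3, so no feasible schedule stays within the cap.

no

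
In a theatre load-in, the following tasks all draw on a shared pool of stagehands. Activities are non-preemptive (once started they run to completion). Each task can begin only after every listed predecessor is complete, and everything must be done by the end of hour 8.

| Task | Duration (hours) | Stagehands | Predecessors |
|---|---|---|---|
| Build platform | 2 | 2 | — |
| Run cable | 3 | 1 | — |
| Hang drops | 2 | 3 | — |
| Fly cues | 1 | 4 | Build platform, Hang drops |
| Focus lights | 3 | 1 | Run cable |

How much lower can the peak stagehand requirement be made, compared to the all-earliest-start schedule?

Early-start peak: h1:6  h2:6  h3:5  h4:1  h5:1  h6:1  h7:0  h8:0 ⇒ 6.
Leveled (Build platform@1, Run cable@1, Hang drops@3, Fly cues@5, Focus lights@6): h1:3  h2:3  h3:4  h4:3  h5:4  h6:1  h7:1  h8:1 ⇒ 4.
Reduction 6 − 4 = 2.

2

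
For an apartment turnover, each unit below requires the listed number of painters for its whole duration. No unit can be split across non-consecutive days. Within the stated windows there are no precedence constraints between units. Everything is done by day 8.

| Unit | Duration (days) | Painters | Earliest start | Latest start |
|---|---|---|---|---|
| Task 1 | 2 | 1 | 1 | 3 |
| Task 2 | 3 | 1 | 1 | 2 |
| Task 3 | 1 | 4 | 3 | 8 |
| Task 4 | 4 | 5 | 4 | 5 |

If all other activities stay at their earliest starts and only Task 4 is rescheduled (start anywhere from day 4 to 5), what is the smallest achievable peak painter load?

Task 4@4: d1:2  d2:2  d3:5  d4:5  d5:5  d6:5  d7:5  d8:0 → peak 5
Task 4@5: d1:2  d2:2  d3:5  d4:0  d5:5  d6:5  d7:5  d8:5 → peak 5
Best is Task 4@4, peak 5.

5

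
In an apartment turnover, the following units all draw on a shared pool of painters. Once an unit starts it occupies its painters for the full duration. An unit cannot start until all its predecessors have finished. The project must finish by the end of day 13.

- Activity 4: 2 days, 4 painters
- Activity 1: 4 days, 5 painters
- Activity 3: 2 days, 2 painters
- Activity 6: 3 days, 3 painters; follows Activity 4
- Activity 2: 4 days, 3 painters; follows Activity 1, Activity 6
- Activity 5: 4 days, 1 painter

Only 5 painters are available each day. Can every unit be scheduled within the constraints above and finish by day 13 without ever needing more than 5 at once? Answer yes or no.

Schedule Activity 4@1, Activity 1@3, Activity 3@7, Activity 6@7, Activity 2@10, Activity 5@9: d1:4  d2:4  d3:5  d4:5  d5:5  d6:5  d7:5  d8:5  d9:4  d10:4  d11:4  d12:4  d13:3 — peak 5 ≤ 5.

yes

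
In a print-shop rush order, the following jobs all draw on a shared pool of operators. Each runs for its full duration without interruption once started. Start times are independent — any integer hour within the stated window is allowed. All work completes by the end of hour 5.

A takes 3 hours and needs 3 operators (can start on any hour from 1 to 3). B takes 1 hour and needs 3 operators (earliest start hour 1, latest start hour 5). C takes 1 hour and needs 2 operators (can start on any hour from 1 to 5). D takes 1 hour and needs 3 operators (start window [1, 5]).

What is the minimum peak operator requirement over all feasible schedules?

Early-start (A@1, B@1, C@1, D@1) gives peak 11: h1:11  h2:3  h3:3  h4:0  h5:0.
Shift B→4, D→5.
Schedule A@1, B@4, C@1, D@5: h1:5  h2:3  h3:3  h4:3  h5:3 — peak 5.

5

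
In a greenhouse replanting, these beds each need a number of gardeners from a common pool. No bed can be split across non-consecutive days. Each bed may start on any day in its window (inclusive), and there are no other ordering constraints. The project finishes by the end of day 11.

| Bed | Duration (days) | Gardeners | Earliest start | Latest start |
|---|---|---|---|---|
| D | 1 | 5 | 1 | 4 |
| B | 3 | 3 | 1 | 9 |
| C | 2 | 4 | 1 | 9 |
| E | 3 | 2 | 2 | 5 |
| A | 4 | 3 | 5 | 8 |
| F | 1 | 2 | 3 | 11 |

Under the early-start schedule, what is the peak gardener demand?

Early-start schedule: D@1, B@1, C@1, E@2, A@5, F@3.
Load per day: day 1: 12, day 2: 9, day 3: 7, day 4: 2, day 5: 3, day 6: 3, day 7: 3, day 8: 3, day 9: 0, day 10: 0, day 11: 0.
Peak is 12.

12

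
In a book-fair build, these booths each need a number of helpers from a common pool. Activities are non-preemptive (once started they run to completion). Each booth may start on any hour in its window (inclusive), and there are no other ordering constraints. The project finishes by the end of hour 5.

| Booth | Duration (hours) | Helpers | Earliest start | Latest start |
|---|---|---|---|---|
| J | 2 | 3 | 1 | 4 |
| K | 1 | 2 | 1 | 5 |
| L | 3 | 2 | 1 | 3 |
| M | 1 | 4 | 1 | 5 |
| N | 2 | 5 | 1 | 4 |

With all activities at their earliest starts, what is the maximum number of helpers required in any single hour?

16

Early-start schedule: J@1, K@1, L@1, M@1, N@1.
Load per hour: hour 1: 16, hour 2: 10, hour 3: 2, hour 4: 0, hour 5: 0.
Peak is 16.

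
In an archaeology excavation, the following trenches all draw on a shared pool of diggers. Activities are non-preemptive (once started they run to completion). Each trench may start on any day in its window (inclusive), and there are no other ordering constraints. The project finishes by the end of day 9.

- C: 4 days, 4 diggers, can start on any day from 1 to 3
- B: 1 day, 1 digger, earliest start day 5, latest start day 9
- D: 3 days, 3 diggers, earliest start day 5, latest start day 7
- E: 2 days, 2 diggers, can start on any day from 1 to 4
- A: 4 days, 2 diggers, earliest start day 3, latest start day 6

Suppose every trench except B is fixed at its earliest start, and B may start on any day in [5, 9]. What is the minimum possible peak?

6

B@5: d1:6  d2:6  d3:6  d4:6  d5:6  d6:5  d7:3  d8:0  d9:0 → peak 6
B@6: d1:6  d2:6  d3:6  d4:6  d5:5  d6:6  d7:3  d8:0  d9:0 → peak 6
B@7: d1:6  d2:6  d3:6  d4:6  d5:5  d6:5  d7:4  d8:0  d9:0 → peak 6
B@8: d1:6  d2:6  d3:6  d4:6  d5:5  d6:5  d7:3  d8:1  d9:0 → peak 6
B@9: d1:6  d2:6  d3:6  d4:6  d5:5  d6:5  d7:3  d8:0  d9:1 → peak 6
Best is B@5, peak 6.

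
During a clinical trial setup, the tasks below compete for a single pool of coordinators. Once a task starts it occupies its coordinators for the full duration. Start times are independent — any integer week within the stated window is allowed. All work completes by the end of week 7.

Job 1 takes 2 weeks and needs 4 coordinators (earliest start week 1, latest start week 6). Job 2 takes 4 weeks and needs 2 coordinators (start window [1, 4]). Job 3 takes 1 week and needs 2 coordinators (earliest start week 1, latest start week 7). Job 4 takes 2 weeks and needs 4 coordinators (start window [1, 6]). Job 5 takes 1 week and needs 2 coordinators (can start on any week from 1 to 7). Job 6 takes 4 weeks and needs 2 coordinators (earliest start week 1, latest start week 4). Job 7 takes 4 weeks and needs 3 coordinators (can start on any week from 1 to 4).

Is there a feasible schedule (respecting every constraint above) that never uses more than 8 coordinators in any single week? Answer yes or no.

Schedule Job 1@1, Job 2@1, Job 3@1, Job 4@6, Job 5@3, Job 6@2, Job 7@4: w1:8  w2:8  w3:6  w4:7  w5:5  w6:7  w7:7 — peak 8 ≤ 8.

yes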